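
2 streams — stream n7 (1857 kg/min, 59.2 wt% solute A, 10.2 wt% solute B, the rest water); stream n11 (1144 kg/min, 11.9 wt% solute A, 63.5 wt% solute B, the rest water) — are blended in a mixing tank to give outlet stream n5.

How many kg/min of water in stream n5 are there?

849.7 kg/min

water out = water in = 1857×0.306 + 1144×0.246 = 849.67 kg/min.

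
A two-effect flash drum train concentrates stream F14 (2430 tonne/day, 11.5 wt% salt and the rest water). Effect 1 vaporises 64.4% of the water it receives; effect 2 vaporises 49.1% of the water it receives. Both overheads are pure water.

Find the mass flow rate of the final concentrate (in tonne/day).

669.1 tonne/day

water in feed = 2430×0.885 = 2150.6 tonne/day.
After stage 1: water left = (1−0.644)×2150.6 = 765.6; stream total = 1045 tonne/day.
After stage 2: water left = (1−0.491)×765.6 = 389.69; final concentrate = 669.14 tonne/day.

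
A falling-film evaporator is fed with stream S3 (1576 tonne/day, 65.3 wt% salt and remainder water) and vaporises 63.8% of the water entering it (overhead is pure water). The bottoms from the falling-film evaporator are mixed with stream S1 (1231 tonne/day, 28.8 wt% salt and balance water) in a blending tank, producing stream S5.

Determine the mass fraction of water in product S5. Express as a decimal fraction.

Vapour removed = 0.638×0.347×1576 = 348.9 tonne/day; concentrate = 1227.1 tonne/day.
water reaching the mixer = 197.97 (from concentrate) + 1231×0.712 = 1074.4 tonne/day.
Product flow = 1227.1 + 1231 = 2458.1 tonne/day; water fraction = 0.437.

0.437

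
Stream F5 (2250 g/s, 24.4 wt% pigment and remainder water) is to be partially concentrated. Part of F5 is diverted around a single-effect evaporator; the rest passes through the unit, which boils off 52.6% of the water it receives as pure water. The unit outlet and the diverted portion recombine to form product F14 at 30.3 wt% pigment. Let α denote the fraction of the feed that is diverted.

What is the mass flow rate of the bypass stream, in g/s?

All 2250×0.244 = 549 g/s of pigment reaches F14, so F14 = 549/0.303 = 1811.9 g/s and vapour = 438.12 g/s.
The evaporator receives (1−α)·2250 of feed at 0.756 water and removes 0.526 of that water:
0.526×0.756×(1−α)×2250 = 438.12
(1−α) = 438.12/894.73 = 0.4897;  α = 0.5103.
Bypass flow = 0.5103×2250 = 1148.2 g/s.

1148 g/s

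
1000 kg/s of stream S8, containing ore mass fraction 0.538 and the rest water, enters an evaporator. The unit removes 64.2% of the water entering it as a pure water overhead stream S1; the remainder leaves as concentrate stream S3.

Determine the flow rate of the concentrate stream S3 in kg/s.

703.4 kg/s

water entering = 1000×0.462 = 462 kg/s; overhead removed = 0.642×462 = 296.6 kg/s.
Concentrate = 1000 − 296.6 = 703.4 kg/s.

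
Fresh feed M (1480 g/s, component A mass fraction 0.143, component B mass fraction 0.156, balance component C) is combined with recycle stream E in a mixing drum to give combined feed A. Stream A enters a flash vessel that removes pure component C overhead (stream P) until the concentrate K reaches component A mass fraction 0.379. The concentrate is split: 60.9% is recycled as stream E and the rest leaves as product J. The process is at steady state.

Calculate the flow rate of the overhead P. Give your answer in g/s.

921.6 g/s

Overall component A balance (none leaves overhead): component A in fresh feed = component A in product, i.e. 1480×0.143 = (1−0.609)·K·0.379.
K = 211.64/(0.379×0.391) = 1428.2 g/s.
Recycle E = 0.609×1428.2 = 869.76 g/s.
Combined feed A = 1480 + 869.76 = 2349.8 g/s.
Overhead P = A − K = 2349.8 − 1428.2 = 921.58 g/s.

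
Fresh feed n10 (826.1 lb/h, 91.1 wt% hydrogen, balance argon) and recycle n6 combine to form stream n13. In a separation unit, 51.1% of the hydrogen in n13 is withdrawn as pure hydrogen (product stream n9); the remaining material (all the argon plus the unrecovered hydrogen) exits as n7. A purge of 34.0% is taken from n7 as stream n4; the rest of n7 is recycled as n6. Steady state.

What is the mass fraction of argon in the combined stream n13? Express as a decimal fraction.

argon enters only via n10 and leaves only via the purge: 826.1×0.089 = 0.340×(argon in n7), and the separation unit passes all argon, so argon in n13 = argon in n7 = 216.24 lb/h.
hydrogen in n13: m_A = 826.1×0.911 + (1−0.340)·(1−0.511)·m_A, so m_A = 752.58/0.6773 = 1111.2 lb/h.
n13 = 1111.2 + 216.24 = 1327.5 lb/h.
argon fraction in n13 = 216.24/1327.5 = 0.163.

0.163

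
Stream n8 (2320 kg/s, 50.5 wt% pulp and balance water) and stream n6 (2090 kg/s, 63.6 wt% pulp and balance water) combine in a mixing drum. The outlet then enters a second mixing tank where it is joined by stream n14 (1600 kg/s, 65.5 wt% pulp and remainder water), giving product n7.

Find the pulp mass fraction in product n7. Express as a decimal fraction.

Overall, product flow = 6010 kg/s.
pulp in = 2320×0.505 + 2090×0.636 + 1600×0.655 = 3548.8 kg/s.
pulp fraction in n7 = 0.590.

0.590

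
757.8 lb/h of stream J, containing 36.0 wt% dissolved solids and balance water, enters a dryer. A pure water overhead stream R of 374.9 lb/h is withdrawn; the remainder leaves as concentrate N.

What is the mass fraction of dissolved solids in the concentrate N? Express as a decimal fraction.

dissolved solids is not removed: 757.8×0.360 = 272.81 lb/h of dissolved solids enters N.
Concentrate = 757.8 − 374.9 = 382.9 lb/h.
Mass fraction = 272.81/382.9 = 0.712.

0.712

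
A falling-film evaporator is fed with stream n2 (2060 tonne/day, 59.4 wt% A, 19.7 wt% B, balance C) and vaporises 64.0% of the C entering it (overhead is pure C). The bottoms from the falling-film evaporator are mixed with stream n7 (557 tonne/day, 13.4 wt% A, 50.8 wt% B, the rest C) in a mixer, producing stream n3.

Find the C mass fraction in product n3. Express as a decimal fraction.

0.1514

Vapour removed = 0.640×0.209×2060 = 275.55 tonne/day; concentrate = 1784.5 tonne/day.
C reaching the mixer = 154.99 (from concentrate) + 557×0.358 = 354.4 tonne/day.
Product flow = 1784.5 + 557 = 2341.5 tonne/day; C fraction = 0.1514.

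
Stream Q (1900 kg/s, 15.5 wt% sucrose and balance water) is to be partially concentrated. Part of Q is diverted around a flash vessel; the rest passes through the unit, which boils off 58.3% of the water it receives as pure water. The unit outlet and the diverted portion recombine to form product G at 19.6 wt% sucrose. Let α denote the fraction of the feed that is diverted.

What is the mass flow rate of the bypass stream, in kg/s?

1093 kg/s

All 1900×0.155 = 294.5 kg/s of sucrose reaches G, so G = 294.5/0.196 = 1502.6 kg/s and vapour = 397.45 kg/s.
The evaporator receives (1−α)·1900 of feed at 0.845 water and removes 0.583 of that water:
0.583×0.845×(1−α)×1900 = 397.45
(1−α) = 397.45/936.01 = 0.4246;  α = 0.5754.
Bypass flow = 0.5754×1900 = 1093.2 kg/s.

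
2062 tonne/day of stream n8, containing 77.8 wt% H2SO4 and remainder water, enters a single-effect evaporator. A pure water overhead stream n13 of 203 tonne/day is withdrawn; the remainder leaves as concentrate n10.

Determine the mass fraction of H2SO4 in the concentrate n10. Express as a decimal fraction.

H2SO4 is not removed: 2062×0.778 = 1604.2 tonne/day of H2SO4 enters n10.
Concentrate = 2062 − 203 = 1859 tonne/day.
Mass fraction = 1604.2/1859 = 0.8630.

0.8630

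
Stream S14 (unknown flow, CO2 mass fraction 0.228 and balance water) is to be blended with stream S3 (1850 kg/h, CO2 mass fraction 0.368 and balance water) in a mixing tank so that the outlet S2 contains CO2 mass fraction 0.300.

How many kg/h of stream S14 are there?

Let S14 be the unknown flow. Total out = 1850 + S14.
CO2 balance: 680.8 + 0.228·S14 = 0.300·(1850 + S14)
(0.228 − 0.300)·S14 = 0.300×1850 − 680.8 = -125.8
S14 = -125.8 / -0.072 = 1747.2 kg/h

1747 kg/h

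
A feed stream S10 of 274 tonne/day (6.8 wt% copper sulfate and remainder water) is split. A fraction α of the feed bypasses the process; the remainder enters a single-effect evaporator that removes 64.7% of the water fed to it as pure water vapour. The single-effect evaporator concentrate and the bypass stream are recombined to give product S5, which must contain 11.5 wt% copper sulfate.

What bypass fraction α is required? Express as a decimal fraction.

0.322

All 274×0.068 = 18.632 tonne/day of copper sulfate reaches S5, so S5 = 18.632/0.115 = 162.02 tonne/day and vapour = 111.98 tonne/day.
The evaporator receives (1−α)·274 of feed at 0.932 water and removes 0.647 of that water:
0.647×0.932×(1−α)×274 = 111.98
(1−α) = 111.98/165.22 = 0.6778;  α = 0.3222.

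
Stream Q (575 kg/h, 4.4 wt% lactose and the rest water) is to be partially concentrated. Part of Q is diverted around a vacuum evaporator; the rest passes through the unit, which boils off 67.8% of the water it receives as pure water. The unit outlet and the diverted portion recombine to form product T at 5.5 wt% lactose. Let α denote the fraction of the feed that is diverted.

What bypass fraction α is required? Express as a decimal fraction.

All 575×0.044 = 25.3 kg/h of lactose reaches T, so T = 25.3/0.055 = 460 kg/h and vapour = 115 kg/h.
The evaporator receives (1−α)·575 of feed at 0.956 water and removes 0.678 of that water:
0.678×0.956×(1−α)×575 = 115
(1−α) = 115/372.7 = 0.3086;  α = 0.6914.

0.691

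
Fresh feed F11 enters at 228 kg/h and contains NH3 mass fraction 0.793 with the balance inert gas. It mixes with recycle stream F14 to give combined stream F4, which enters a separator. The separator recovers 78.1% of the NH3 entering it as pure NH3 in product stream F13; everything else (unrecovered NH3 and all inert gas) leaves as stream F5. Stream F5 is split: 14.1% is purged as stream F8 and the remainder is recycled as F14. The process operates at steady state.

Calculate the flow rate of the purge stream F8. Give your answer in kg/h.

54.07 kg/h

inert gas enters only via F11 and leaves only via the purge: 228×0.207 = 0.141×(inert gas in F5), and the separator passes all inert gas, so inert gas in F4 = inert gas in F5 = 334.72 kg/h.
NH3 in F4: m_A = 228×0.793 + (1−0.141)·(1−0.781)·m_A, so m_A = 180.8/0.8119 = 222.7 kg/h.
F5 = (1−0.781)×222.7 + 334.72 = 383.49 kg/h.
Purge F8 = 0.141×383.49 = 54.073 kg/h.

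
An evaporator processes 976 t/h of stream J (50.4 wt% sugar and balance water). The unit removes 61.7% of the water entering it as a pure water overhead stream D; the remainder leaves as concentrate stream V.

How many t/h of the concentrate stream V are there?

water entering = 976×0.496 = 484.1 t/h; overhead removed = 0.617×484.1 = 298.69 t/h.
Concentrate = 976 − 298.69 = 677.31 t/h.

677.3 t/h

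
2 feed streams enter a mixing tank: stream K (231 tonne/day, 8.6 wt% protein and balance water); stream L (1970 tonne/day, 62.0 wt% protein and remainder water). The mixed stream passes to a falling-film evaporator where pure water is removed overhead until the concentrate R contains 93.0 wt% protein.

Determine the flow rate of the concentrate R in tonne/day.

1335 tonne/day

protein entering = 231×0.086 + 1970×0.620 = 1241.3 tonne/day.
All protein reports to R, so R = 1241.3/0.930 = 1334.7 tonne/day.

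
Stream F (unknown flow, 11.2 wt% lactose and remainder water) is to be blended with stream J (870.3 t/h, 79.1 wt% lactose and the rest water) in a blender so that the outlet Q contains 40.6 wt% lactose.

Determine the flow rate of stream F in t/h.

Let F be the unknown flow. Total out = 870.3 + F.
lactose balance: 688.41 + 0.112·F = 0.406·(870.3 + F)
(0.112 − 0.406)·F = 0.406×870.3 − 688.41 = -335.07
F = -335.07 / -0.294 = 1139.7 t/h

1140 t/h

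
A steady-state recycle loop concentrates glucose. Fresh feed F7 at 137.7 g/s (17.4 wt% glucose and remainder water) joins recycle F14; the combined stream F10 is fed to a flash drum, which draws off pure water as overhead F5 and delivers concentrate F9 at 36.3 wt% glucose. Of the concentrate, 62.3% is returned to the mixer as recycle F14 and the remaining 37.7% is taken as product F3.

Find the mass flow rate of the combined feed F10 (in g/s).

Overall glucose balance (none leaves overhead): glucose in fresh feed = glucose in product, i.e. 137.7×0.174 = (1−0.623)·F9·0.363.
F9 = 23.96/(0.363×0.377) = 175.08 g/s.
Recycle F14 = 0.623×175.08 = 109.07 g/s.
Combined feed F10 = 137.7 + 109.07 = 246.77 g/s.

246.8 g/s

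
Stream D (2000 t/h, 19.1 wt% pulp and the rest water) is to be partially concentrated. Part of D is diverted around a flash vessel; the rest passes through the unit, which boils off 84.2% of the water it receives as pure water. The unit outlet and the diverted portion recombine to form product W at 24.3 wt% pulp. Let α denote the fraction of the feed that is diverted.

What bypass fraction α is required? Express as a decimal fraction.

0.686

All 2000×0.191 = 382 t/h of pulp reaches W, so W = 382/0.243 = 1572 t/h and vapour = 427.98 t/h.
The evaporator receives (1−α)·2000 of feed at 0.809 water and removes 0.842 of that water:
0.842×0.809×(1−α)×2000 = 427.98
(1−α) = 427.98/1362.4 = 0.3141;  α = 0.6859.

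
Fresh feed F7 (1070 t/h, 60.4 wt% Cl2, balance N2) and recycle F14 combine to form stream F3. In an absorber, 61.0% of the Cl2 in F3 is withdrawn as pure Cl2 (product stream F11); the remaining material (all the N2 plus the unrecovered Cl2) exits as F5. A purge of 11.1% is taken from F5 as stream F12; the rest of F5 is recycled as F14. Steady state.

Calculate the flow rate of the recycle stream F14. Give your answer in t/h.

N2 enters only via F7 and leaves only via the purge: 1070×0.396 = 0.111×(N2 in F5), and the absorber passes all N2, so N2 in F3 = N2 in F5 = 3817.3 t/h.
Cl2 in F3: m_A = 1070×0.604 + (1−0.111)·(1−0.610)·m_A, so m_A = 646.28/0.6533 = 989.27 t/h.
F5 = (1−0.610)×989.27 + 3817.3 = 4203.1 t/h.
Recycle F14 = (1−0.111)×4203.1 = 3736.6 t/h.

3737 t/h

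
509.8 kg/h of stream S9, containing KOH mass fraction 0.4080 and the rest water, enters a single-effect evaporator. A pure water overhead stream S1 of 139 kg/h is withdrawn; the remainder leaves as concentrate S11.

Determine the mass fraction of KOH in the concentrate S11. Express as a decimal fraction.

KOH is not removed: 509.8×0.408 = 208 kg/h of KOH enters S11.
Concentrate = 509.8 − 139 = 370.8 kg/h.
Mass fraction = 208/370.8 = 0.5609.

0.5609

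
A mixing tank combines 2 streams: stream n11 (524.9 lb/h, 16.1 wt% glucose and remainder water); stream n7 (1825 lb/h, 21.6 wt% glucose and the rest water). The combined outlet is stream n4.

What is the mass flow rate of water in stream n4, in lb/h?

1871 lb/h

water out = water in = 524.9×0.839 + 1825×0.784 = 1871.2 lb/h.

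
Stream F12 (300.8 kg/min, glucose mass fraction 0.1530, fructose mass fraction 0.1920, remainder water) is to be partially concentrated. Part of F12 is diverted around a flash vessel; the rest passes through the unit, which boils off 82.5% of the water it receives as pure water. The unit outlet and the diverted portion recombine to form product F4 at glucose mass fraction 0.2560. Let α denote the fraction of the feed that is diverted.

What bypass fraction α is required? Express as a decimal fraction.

0.255

All 300.8×0.153 = 46.022 kg/min of glucose reaches F4, so F4 = 46.022/0.256 = 179.77 kg/min and vapour = 121.03 kg/min.
The evaporator receives (1−α)·300.8 of feed at 0.655 water and removes 0.825 of that water:
0.825×0.655×(1−α)×300.8 = 121.03
(1−α) = 121.03/162.54 = 0.7446;  α = 0.2554.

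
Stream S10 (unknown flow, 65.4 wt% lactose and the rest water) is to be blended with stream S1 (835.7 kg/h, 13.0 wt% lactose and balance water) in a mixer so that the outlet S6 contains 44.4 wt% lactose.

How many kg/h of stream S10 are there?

Let S10 be the unknown flow. Total out = 835.7 + S10.
lactose balance: 108.64 + 0.654·S10 = 0.444·(835.7 + S10)
(0.654 − 0.444)·S10 = 0.444×835.7 − 108.64 = 262.41
S10 = 262.41 / 0.210 = 1249.6 kg/h

1250 kg/h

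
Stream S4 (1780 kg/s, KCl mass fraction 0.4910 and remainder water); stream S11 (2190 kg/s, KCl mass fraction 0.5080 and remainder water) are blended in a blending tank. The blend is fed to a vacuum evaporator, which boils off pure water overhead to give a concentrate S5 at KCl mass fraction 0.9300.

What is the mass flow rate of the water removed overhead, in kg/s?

KCl entering = 1780×0.491 + 2190×0.508 = 1986.5 kg/s.
All KCl reports to S5, so S5 = 1986.5/0.930 = 2136 kg/s.
Total feed = 3970 kg/s; overhead = 3970 − 2136 = 1834 kg/s.

1834 kg/s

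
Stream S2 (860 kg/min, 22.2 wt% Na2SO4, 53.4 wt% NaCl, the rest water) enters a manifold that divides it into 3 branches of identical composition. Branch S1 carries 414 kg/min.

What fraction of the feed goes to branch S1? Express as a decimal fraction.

Fraction to S1 = 414/860 = 0.4814.

0.481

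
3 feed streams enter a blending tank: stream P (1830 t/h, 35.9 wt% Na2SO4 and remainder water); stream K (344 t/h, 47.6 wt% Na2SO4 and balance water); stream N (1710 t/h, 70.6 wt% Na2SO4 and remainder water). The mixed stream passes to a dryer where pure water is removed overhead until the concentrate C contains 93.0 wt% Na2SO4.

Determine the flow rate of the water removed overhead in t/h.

1703 t/h

Na2SO4 entering = 1830×0.359 + 344×0.476 + 1710×0.706 = 2028 t/h.
All Na2SO4 reports to C, so C = 2028/0.930 = 2180.6 t/h.
Total feed = 3884 t/h; overhead = 3884 − 2180.6 = 1703.4 t/h.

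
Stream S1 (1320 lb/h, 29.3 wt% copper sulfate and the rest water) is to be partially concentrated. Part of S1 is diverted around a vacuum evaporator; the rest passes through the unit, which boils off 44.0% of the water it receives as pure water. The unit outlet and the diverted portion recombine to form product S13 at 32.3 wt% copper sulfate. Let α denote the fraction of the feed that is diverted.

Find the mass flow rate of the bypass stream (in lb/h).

925.9 lb/h

All 1320×0.293 = 386.76 lb/h of copper sulfate reaches S13, so S13 = 386.76/0.323 = 1197.4 lb/h and vapour = 122.6 lb/h.
The evaporator receives (1−α)·1320 of feed at 0.707 water and removes 0.440 of that water:
0.440×0.707×(1−α)×1320 = 122.6
(1−α) = 122.6/410.63 = 0.2986;  α = 0.7014.
Bypass flow = 0.7014×1320 = 925.89 lb/h.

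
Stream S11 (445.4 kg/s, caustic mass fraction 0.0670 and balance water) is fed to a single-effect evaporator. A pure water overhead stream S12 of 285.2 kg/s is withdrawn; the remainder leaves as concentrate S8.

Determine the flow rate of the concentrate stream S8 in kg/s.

Concentrate = 445.4 − 285.2 = 160.2 kg/s.

160.2 kg/s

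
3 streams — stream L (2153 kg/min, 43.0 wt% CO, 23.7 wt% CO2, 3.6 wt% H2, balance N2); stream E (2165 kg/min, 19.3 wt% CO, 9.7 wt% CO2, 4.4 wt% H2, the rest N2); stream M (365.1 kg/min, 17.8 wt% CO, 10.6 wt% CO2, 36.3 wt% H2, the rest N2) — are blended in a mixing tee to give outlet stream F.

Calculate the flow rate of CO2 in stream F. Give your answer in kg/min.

759 kg/min

CO2 out = CO2 in = 2153×0.237 + 2165×0.097 + 365.1×0.106 = 758.97 kg/min.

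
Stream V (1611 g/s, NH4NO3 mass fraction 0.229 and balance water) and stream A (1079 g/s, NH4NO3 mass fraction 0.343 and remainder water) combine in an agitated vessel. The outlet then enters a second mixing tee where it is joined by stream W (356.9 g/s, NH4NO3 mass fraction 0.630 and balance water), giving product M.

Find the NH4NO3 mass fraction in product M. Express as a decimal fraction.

0.316

Overall, product flow = 3046.9 g/s.
NH4NO3 in = 1611×0.229 + 1079×0.343 + 356.9×0.630 = 963.86 g/s.
NH4NO3 fraction in M = 0.316.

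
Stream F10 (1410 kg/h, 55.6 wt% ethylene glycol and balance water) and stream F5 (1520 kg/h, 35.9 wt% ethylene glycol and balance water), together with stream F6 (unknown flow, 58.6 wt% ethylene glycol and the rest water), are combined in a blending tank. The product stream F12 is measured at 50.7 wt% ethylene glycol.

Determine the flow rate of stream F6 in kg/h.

Let F6 be the unknown flow. Total out = 2930 + F6.
ethylene glycol balance: 1329.6 + 0.586·F6 = 0.507·(2930 + F6)
(0.586 − 0.507)·F6 = 0.507×2930 − 1329.6 = 155.87
F6 = 155.87 / 0.079 = 1973 kg/h

1973 kg/h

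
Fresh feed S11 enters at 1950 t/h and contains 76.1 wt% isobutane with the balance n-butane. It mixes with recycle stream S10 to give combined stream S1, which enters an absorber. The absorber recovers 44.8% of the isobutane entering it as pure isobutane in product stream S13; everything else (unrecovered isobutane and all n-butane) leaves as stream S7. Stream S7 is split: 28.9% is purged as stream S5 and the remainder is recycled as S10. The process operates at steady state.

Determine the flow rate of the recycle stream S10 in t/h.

n-butane enters only via S11 and leaves only via the purge: 1950×0.239 = 0.289×(n-butane in S7), and the absorber passes all n-butane, so n-butane in S1 = n-butane in S7 = 1612.6 t/h.
isobutane in S1: m_A = 1950×0.761 + (1−0.289)·(1−0.448)·m_A, so m_A = 1484/0.6075 = 2442.6 t/h.
S7 = (1−0.448)×2442.6 + 1612.6 = 2960.9 t/h.
Recycle S10 = (1−0.289)×2960.9 = 2105.2 t/h.

2105 t/h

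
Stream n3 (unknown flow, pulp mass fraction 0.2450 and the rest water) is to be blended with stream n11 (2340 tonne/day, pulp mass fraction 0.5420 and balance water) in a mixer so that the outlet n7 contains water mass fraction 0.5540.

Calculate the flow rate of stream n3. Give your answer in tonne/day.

Let n3 be the unknown flow. Total out = 2340 + n3.
water balance: 1071.7 + 0.755·n3 = 0.554·(2340 + n3)
(0.755 − 0.554)·n3 = 0.554×2340 − 1071.7 = 224.64
n3 = 224.64 / 0.201 = 1117.6 tonne/day

1118 tonne/day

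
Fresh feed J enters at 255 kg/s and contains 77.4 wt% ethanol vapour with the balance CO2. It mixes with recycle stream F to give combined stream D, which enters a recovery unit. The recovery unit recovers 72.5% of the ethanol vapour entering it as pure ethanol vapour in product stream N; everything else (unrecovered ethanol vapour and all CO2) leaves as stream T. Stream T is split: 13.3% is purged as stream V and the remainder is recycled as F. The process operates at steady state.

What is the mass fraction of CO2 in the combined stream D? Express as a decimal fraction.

0.6257

CO2 enters only via J and leaves only via the purge: 255×0.226 = 0.133×(CO2 in T), and the recovery unit passes all CO2, so CO2 in D = CO2 in T = 433.31 kg/s.
ethanol vapour in D: m_A = 255×0.774 + (1−0.133)·(1−0.725)·m_A, so m_A = 197.37/0.7616 = 259.16 kg/s.
D = 259.16 + 433.31 = 692.47 kg/s.
CO2 fraction in D = 433.31/692.47 = 0.6257.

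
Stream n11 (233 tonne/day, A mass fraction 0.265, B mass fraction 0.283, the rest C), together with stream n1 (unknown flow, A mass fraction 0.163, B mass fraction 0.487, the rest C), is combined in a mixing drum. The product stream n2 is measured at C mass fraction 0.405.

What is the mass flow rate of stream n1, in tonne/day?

Let n1 be the unknown flow. Total out = 233 + n1.
C balance: 105.32 + 0.350·n1 = 0.405·(233 + n1)
(0.350 − 0.405)·n1 = 0.405×233 − 105.32 = -10.951
n1 = -10.951 / -0.055 = 199.11 tonne/day

199.1 tonne/day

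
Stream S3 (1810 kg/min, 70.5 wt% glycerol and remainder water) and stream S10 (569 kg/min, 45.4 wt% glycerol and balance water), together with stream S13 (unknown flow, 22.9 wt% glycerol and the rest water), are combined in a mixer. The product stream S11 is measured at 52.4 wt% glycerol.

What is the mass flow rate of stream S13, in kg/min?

Let S13 be the unknown flow. Total out = 2379 + S13.
glycerol balance: 1534.4 + 0.229·S13 = 0.524·(2379 + S13)
(0.229 − 0.524)·S13 = 0.524×2379 − 1534.4 = -287.78
S13 = -287.78 / -0.295 = 975.53 kg/min

975.5 kg/min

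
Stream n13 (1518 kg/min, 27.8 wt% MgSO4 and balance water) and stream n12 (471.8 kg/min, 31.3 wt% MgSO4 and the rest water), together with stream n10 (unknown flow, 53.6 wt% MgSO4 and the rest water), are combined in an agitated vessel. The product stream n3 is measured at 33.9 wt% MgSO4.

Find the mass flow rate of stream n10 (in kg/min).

532.3 kg/min

Let n10 be the unknown flow. Total out = 1989.8 + n10.
MgSO4 balance: 569.68 + 0.536·n10 = 0.339·(1989.8 + n10)
(0.536 − 0.339)·n10 = 0.339×1989.8 − 569.68 = 104.86
n10 = 104.86 / 0.197 = 532.31 kg/min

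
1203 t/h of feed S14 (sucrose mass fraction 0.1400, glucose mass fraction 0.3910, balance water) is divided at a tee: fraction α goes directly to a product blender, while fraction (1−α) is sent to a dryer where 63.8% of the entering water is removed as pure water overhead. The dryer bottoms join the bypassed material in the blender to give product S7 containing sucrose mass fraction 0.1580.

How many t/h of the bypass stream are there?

All 1203×0.140 = 168.42 t/h of sucrose reaches S7, so S7 = 168.42/0.158 = 1065.9 t/h and vapour = 137.05 t/h.
The evaporator receives (1−α)·1203 of feed at 0.469 water and removes 0.638 of that water:
0.638×0.469×(1−α)×1203 = 137.05
(1−α) = 137.05/359.96 = 0.3807;  α = 0.6193.
Bypass flow = 0.6193×1203 = 744.98 t/h.

745 t/h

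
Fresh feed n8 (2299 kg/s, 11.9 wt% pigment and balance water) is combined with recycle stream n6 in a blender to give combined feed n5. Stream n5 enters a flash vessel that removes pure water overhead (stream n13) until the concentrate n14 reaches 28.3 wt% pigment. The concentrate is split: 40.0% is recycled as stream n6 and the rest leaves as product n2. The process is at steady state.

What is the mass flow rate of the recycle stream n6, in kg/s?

644.5 kg/s

Overall pigment balance (none leaves overhead): pigment in fresh feed = pigment in product, i.e. 2299×0.119 = (1−0.400)·n14·0.283.
n14 = 273.58/(0.283×0.600) = 1611.2 kg/s.
Recycle n6 = 0.400×1611.2 = 644.48 kg/s.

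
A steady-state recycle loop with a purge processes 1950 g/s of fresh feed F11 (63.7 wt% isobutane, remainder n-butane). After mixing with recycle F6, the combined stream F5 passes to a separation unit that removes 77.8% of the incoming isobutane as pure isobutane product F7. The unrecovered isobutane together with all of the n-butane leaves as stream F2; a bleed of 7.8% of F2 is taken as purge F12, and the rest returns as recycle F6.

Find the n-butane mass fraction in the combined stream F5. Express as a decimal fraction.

0.853

n-butane enters only via F11 and leaves only via the purge: 1950×0.363 = 0.078×(n-butane in F2), and the separation unit passes all n-butane, so n-butane in F5 = n-butane in F2 = 9075 g/s.
isobutane in F5: m_A = 1950×0.637 + (1−0.078)·(1−0.778)·m_A, so m_A = 1242.2/0.7953 = 1561.8 g/s.
F5 = 1561.8 + 9075 = 10637 g/s.
n-butane fraction in F5 = 9075/10637 = 0.853.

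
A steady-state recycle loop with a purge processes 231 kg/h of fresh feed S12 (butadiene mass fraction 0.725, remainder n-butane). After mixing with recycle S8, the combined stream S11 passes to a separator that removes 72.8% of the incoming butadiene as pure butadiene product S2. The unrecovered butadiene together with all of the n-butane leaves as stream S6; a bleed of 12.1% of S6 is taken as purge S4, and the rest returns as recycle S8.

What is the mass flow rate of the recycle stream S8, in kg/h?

n-butane enters only via S12 and leaves only via the purge: 231×0.275 = 0.121×(n-butane in S6), and the separator passes all n-butane, so n-butane in S11 = n-butane in S6 = 525 kg/h.
butadiene in S11: m_A = 231×0.725 + (1−0.121)·(1−0.728)·m_A, so m_A = 167.47/0.7609 = 220.1 kg/h.
S6 = (1−0.728)×220.1 + 525 = 584.87 kg/h.
Recycle S8 = (1−0.121)×584.87 = 514.1 kg/h.

514.1 kg/h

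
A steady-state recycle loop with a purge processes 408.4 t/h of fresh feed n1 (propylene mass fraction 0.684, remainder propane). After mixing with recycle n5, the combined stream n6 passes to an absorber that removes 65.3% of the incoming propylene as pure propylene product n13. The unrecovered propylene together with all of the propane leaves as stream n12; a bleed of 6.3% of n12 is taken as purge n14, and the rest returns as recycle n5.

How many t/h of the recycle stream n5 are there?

2054 t/h

propane enters only via n1 and leaves only via the purge: 408.4×0.316 = 0.063×(propane in n12), and the absorber passes all propane, so propane in n6 = propane in n12 = 2048.5 t/h.
propylene in n6: m_A = 408.4×0.684 + (1−0.063)·(1−0.653)·m_A, so m_A = 279.35/0.6749 = 413.93 t/h.
n12 = (1−0.653)×413.93 + 2048.5 = 2192.1 t/h.
Recycle n5 = (1−0.063)×2192.1 = 2054 t/h.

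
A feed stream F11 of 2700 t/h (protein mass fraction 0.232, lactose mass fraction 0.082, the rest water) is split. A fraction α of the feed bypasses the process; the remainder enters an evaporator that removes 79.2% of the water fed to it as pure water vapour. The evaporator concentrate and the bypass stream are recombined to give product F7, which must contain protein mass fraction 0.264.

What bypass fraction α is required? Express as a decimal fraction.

0.777

All 2700×0.232 = 626.4 t/h of protein reaches F7, so F7 = 626.4/0.264 = 2372.7 t/h and vapour = 327.27 t/h.
The evaporator receives (1−α)·2700 of feed at 0.686 water and removes 0.792 of that water:
0.792×0.686×(1−α)×2700 = 327.27
(1−α) = 327.27/1466.9 = 0.2231;  α = 0.7769.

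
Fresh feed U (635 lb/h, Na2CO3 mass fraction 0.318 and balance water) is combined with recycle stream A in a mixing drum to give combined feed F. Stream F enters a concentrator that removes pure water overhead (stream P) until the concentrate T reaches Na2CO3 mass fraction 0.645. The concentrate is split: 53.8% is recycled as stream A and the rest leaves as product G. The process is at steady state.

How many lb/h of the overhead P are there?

Overall Na2CO3 balance (none leaves overhead): Na2CO3 in fresh feed = Na2CO3 in product, i.e. 635×0.318 = (1−0.538)·T·0.645.
T = 201.93/(0.645×0.462) = 677.64 lb/h.
Recycle A = 0.538×677.64 = 364.57 lb/h.
Combined feed F = 635 + 364.57 = 999.57 lb/h.
Overhead P = F − T = 999.57 − 677.64 = 321.93 lb/h.

321.9 lb/h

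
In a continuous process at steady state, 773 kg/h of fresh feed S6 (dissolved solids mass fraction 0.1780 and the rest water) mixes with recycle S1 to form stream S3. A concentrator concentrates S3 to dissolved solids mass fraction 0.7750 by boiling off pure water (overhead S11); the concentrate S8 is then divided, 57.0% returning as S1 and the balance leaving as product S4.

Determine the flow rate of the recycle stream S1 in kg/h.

235.3 kg/h

Overall dissolved solids balance (none leaves overhead): dissolved solids in fresh feed = dissolved solids in product, i.e. 773×0.178 = (1−0.570)·S8·0.775.
S8 = 137.59/(0.775×0.430) = 412.89 kg/h.
Recycle S1 = 0.570×412.89 = 235.34 kg/h.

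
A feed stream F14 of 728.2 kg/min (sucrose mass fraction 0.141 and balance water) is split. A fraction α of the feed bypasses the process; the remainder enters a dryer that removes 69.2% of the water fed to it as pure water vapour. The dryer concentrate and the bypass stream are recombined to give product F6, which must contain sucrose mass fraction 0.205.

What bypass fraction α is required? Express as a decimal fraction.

All 728.2×0.141 = 102.68 kg/min of sucrose reaches F6, so F6 = 102.68/0.205 = 500.86 kg/min and vapour = 227.34 kg/min.
The evaporator receives (1−α)·728.2 of feed at 0.859 water and removes 0.692 of that water:
0.692×0.859×(1−α)×728.2 = 227.34
(1−α) = 227.34/432.86 = 0.5252;  α = 0.4748.

0.475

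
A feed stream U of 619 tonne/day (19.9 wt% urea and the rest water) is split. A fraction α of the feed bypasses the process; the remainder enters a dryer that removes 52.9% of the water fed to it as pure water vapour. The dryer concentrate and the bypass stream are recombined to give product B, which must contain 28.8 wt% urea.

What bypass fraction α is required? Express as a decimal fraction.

0.271

All 619×0.199 = 123.18 tonne/day of urea reaches B, so B = 123.18/0.288 = 427.71 tonne/day and vapour = 191.29 tonne/day.
The evaporator receives (1−α)·619 of feed at 0.801 water and removes 0.529 of that water:
0.529×0.801×(1−α)×619 = 191.29
(1−α) = 191.29/262.29 = 0.7293;  α = 0.2707.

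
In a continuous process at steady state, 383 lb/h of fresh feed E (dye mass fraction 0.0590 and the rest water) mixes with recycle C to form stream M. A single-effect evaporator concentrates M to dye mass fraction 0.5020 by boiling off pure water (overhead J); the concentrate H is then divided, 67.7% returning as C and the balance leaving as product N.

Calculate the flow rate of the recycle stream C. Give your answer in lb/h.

Overall dye balance (none leaves overhead): dye in fresh feed = dye in product, i.e. 383×0.059 = (1−0.677)·H·0.502.
H = 22.597/(0.502×0.323) = 139.36 lb/h.
Recycle C = 0.677×139.36 = 94.348 lb/h.

94.35 lb/h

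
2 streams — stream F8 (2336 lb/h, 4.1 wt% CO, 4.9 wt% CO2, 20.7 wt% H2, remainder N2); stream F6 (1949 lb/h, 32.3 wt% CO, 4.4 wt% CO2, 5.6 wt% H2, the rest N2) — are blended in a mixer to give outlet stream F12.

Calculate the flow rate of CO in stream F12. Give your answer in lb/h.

CO out = CO in = 2336×0.041 + 1949×0.323 = 725.3 lb/h.

725.3 lb/h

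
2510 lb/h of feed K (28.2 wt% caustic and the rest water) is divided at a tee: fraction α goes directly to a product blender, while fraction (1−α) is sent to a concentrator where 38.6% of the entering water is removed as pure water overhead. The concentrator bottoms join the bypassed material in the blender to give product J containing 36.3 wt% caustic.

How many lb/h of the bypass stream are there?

All 2510×0.282 = 707.82 lb/h of caustic reaches J, so J = 707.82/0.363 = 1949.9 lb/h and vapour = 560.08 lb/h.
The evaporator receives (1−α)·2510 of feed at 0.718 water and removes 0.386 of that water:
0.386×0.718×(1−α)×2510 = 560.08
(1−α) = 560.08/695.64 = 0.8051;  α = 0.1949.
Bypass flow = 0.1949×2510 = 489.12 lb/h.

489.1 lb/h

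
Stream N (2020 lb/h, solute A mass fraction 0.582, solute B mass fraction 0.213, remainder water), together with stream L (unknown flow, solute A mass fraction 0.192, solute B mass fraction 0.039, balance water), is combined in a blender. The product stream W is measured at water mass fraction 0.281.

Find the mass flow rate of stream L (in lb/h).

314.6 lb/h

Let L be the unknown flow. Total out = 2020 + L.
water balance: 414.1 + 0.769·L = 0.281·(2020 + L)
(0.769 − 0.281)·L = 0.281×2020 − 414.1 = 153.52
L = 153.52 / 0.488 = 314.59 lb/h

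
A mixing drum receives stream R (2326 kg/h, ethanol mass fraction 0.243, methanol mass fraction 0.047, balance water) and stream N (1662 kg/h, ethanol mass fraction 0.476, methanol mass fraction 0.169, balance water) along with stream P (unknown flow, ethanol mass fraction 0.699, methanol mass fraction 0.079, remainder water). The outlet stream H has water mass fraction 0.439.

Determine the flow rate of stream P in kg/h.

2261 kg/h

Let P be the unknown flow. Total out = 3988 + P.
water balance: 2241.5 + 0.222·P = 0.439·(3988 + P)
(0.222 − 0.439)·P = 0.439×3988 − 2241.5 = -490.74
P = -490.74 / -0.217 = 2261.5 kg/h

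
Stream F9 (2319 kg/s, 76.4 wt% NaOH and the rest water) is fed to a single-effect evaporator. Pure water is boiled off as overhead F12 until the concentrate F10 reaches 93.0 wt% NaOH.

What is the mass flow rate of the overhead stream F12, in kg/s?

NaOH is conserved: 2319×0.764 = 1771.7 kg/s all reports to the concentrate.
Concentrate = 1771.7/(target fraction) = 1905.1 kg/s.
Overhead = 2319 − 1905.1 = 413.93 kg/s.

413.9 kg/s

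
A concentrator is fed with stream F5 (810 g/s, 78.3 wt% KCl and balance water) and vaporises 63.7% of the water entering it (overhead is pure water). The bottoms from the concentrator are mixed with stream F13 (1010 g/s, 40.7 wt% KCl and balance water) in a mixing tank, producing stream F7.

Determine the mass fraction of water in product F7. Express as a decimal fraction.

0.3880

Vapour removed = 0.637×0.217×810 = 111.97 g/s; concentrate = 698.03 g/s.
water reaching the mixer = 63.805 (from concentrate) + 1010×0.593 = 662.73 g/s.
Product flow = 698.03 + 1010 = 1708 g/s; water fraction = 0.3880.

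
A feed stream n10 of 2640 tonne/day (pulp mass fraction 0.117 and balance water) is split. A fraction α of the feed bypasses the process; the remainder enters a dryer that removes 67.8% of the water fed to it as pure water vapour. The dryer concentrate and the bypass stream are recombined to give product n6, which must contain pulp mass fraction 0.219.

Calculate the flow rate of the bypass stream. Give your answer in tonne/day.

586.1 tonne/day

All 2640×0.117 = 308.88 tonne/day of pulp reaches n6, so n6 = 308.88/0.219 = 1410.4 tonne/day and vapour = 1229.6 tonne/day.
The evaporator receives (1−α)·2640 of feed at 0.883 water and removes 0.678 of that water:
0.678×0.883×(1−α)×2640 = 1229.6
(1−α) = 1229.6/1580.5 = 0.7780;  α = 0.2220.
Bypass flow = 0.2220×2640 = 586.15 tonne/day.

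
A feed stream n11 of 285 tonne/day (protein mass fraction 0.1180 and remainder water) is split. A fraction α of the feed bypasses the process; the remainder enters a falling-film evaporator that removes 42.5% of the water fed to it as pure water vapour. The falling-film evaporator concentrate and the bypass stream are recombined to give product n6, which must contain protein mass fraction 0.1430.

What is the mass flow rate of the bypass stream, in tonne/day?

All 285×0.118 = 33.63 tonne/day of protein reaches n6, so n6 = 33.63/0.143 = 235.17 tonne/day and vapour = 49.825 tonne/day.
The evaporator receives (1−α)·285 of feed at 0.882 water and removes 0.425 of that water:
0.425×0.882×(1−α)×285 = 49.825
(1−α) = 49.825/106.83 = 0.4664;  α = 0.5336.
Bypass flow = 0.5336×285 = 152.08 tonne/day.

152.1 tonne/day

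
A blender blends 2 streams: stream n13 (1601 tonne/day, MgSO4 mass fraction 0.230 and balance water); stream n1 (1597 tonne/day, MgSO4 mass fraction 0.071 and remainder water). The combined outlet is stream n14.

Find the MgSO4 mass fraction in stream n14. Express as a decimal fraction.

0.151

Total flow out = 1601 + 1597 = 3198 tonne/day.
MgSO4 in = 1601×0.230 + 1597×0.071 = 481.62 tonne/day.
MgSO4 mass fraction in n14 = 481.62/3198 = 0.151.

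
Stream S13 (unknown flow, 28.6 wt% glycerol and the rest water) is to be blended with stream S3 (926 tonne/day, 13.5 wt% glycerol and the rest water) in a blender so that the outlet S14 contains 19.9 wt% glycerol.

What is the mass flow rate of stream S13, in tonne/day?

Let S13 be the unknown flow. Total out = 926 + S13.
glycerol balance: 125.01 + 0.286·S13 = 0.199·(926 + S13)
(0.286 − 0.199)·S13 = 0.199×926 − 125.01 = 59.264
S13 = 59.264 / 0.087 = 681.2 tonne/day

681.2 tonne/day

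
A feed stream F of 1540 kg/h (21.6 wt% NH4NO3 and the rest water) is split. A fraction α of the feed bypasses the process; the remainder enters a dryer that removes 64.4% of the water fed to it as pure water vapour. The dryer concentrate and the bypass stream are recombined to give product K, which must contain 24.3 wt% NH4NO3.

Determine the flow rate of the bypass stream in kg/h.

1201 kg/h

All 1540×0.216 = 332.64 kg/h of NH4NO3 reaches K, so K = 332.64/0.243 = 1368.9 kg/h and vapour = 171.11 kg/h.
The evaporator receives (1−α)·1540 of feed at 0.784 water and removes 0.644 of that water:
0.644×0.784×(1−α)×1540 = 171.11
(1−α) = 171.11/777.54 = 0.2201;  α = 0.7799.
Bypass flow = 0.7799×1540 = 1201.1 kg/h.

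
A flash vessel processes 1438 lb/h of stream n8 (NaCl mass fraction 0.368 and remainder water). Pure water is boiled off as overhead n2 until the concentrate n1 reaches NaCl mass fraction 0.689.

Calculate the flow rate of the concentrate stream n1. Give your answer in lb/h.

768 lb/h

NaCl is conserved: 1438×0.368 = 529.18 lb/h all reports to the concentrate.
Concentrate = 529.18/(target fraction) = 768.05 lb/h.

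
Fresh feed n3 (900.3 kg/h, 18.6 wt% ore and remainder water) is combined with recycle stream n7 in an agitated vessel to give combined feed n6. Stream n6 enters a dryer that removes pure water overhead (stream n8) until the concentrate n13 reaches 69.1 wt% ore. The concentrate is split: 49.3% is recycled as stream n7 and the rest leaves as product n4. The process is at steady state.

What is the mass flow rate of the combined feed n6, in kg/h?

1136 kg/h

Overall ore balance (none leaves overhead): ore in fresh feed = ore in product, i.e. 900.3×0.186 = (1−0.493)·n13·0.691.
n13 = 167.46/(0.691×0.507) = 477.98 kg/h.
Recycle n7 = 0.493×477.98 = 235.65 kg/h.
Combined feed n6 = 900.3 + 235.65 = 1135.9 kg/h.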